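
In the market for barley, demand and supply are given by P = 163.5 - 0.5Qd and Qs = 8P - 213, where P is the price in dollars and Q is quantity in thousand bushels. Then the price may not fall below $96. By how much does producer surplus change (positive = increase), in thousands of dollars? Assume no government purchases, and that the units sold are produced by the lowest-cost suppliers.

Rearranging demand gives Qd = 327 - 2P. Equilibrium: 327 - 2P = 8P - 213, so 540 = 10P and P* = 54, Q* = 219.
Because the floor (96) lies above the market-clearing price, it is binding.
At P = 96: Qd = 327 - 2·96 = 135 and Qs = 8·96 - 213 = 555.
Producer surplus without the control is ½ · (54 - 26.625) · 219 = 2997.5625.
With the floor, 135 units are sold at 96. The supply price at Q = 135 is 43.5, so PS = ½ · [(96 - 26.625) + (96 - 43.5)] · 135 = 8226.5625.
Change in producer surplus = 8226.5625 - 2997.5625 = 5229.

5229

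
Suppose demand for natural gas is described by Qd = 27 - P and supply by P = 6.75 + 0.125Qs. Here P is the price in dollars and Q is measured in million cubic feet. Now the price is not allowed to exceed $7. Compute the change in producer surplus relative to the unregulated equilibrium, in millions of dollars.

Rearranging supply gives Qs = 8P - 54. In a free market, 27 - P = 8P - 54 gives the equilibrium P* = 9, Q* = 18.
Since 7 < 9, the ceiling is binding.
At P = 7: Qd = 27 - 7 = 20 and Qs = 8·7 - 54 = 2.
Producer surplus without the control is ½ · (9 - 6.75) · 18 = 20.25.
With the ceiling, producers sell 2 units at 7, so PS = ½ · (7 - 6.75) · 2 = 0.25.
Change in producer surplus = 0.25 - 20.25 = -20.

-20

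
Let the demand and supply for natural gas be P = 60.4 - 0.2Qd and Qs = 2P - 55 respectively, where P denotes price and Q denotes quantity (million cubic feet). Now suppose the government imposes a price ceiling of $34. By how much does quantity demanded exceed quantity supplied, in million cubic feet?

119

Rearranging demand gives Qd = 302 - 5P. Equilibrium: 302 - 5P = 2P - 55, so 357 = 7P and P* = 51, Q* = 47.
The ceiling of 34 is below the equilibrium price 51, so it binds.
At P = 34: Qd = 302 - 5·34 = 132 and Qs = 2·34 - 55 = 13.
Shortage = Qd - Qs = 132 - 13 = 119.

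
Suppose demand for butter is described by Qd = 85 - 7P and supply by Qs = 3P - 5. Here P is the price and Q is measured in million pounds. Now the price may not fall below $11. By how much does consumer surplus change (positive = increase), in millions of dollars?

-30

In a free market, 85 - 7P = 3P - 5 gives the equilibrium P* = 9, Q* = 22.
The floor of 11 is above the equilibrium price 9, so it binds.
At P = 11: Qd = 85 - 7·11 = 8 and Qs = 3·11 - 5 = 28.
Consumer surplus without the control is ½ · (85/7 - 9) · 22 = 242/7.
With the floor, consumers buy 8 units at 11, so CS = ½ · (85/7 - 11) · 8 = 32/7.
Change in consumer surplus = 32/7 - 242/7 = -30.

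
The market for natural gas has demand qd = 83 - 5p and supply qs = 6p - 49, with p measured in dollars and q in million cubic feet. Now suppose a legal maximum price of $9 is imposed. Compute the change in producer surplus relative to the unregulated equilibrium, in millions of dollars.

-42

Setting quantity demanded equal to quantity supplied, 83 - 5p = 6p - 49, gives p* = 12 and q* = 23.
Since 9 < 12, the ceiling is binding.
At p = 9: qd = 83 - 5·9 = 38 and qs = 6·9 - 49 = 5.
Producer surplus without the control is ½ · (12 - 49/6) · 23 = 529/12.
With the ceiling, producers sell 5 units at 9, so PS = ½ · (9 - 49/6) · 5 = 25/12.
Change in producer surplus = 25/12 - 529/12 = -42.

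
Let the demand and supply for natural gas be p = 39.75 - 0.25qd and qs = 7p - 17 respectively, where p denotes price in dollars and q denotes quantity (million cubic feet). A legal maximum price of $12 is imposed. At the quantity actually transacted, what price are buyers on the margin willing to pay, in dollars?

Rearranging demand gives qd = 159 - 4p. Equilibrium: 159 - 4p = 7p - 17, so 176 = 11p and p* = 16, q* = 95.
The ceiling of 12 is below the equilibrium price 16, so it binds.
At p = 12: qd = 159 - 4·12 = 111 and qs = 7·12 - 17 = 67.
Only 67 units reach the market. On the demand curve, the marginal buyer's willingness to pay at q = 67 is (159 - 67)/4 = 23.

23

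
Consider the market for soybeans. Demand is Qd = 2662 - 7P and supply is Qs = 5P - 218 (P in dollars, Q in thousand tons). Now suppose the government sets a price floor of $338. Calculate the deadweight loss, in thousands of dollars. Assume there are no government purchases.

80673.6

In a free market, 2662 - 7P = 5P - 218 gives the equilibrium P* = 240, Q* = 982.
Since 338 > 240, the floor is binding.
At P = 338: Qd = 2662 - 7·338 = 296 and Qs = 5·338 - 218 = 1472.
Quantity traded falls to 296. At Q = 296 the demand price is (2662 - 296)/7 = 338 and the supply price is (218 + 296)/5 = 102.8.
Deadweight loss = ½ · (338 - 102.8) · (982 - 296) = ½ · 235.2 · 686 = 80673.6.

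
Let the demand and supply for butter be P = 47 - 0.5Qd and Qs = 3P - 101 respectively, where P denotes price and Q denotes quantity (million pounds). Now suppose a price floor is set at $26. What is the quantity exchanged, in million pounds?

Rearranging demand gives Qd = 94 - 2P. Equilibrium: 94 - 2P = 3P - 101, so 195 = 5P and P* = 39, Q* = 16.
Since 26 is below P* = 39, the floor does not bind and the free-market outcome prevails.

16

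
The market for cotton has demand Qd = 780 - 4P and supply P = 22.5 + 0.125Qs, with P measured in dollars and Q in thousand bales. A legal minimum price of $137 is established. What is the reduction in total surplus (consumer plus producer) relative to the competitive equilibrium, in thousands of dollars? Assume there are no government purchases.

9747

Rearranging supply gives Qs = 8P - 180. Equilibrium: 780 - 4P = 8P - 180, so 960 = 12P and P* = 80, Q* = 460.
Because the floor (137) lies above the market-clearing price, it is binding.
At P = 137: Qd = 780 - 4·137 = 232 and Qs = 8·137 - 180 = 916.
Quantity traded falls to 232. At Q = 232 the demand price is (780 - 232)/4 = 137 and the supply price is (180 + 232)/8 = 51.5.
Deadweight loss = ½ · (137 - 51.5) · (460 - 232) = ½ · 85.5 · 228 = 9747.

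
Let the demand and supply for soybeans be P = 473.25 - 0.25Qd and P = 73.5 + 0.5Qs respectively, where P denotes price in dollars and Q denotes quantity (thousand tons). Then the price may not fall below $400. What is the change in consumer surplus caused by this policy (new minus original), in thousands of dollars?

Rearranging demand gives Qd = 1893 - 4P; rearranging supply gives Qs = 2P - 147. Setting quantity demanded equal to quantity supplied, 1893 - 4P = 2P - 147, gives P* = 340 and Q* = 533.
Since 400 > 340, the floor is binding.
At P = 400: Qd = 1893 - 4·400 = 293 and Qs = 2·400 - 147 = 653.
Consumer surplus without the control is ½ · (473.25 - 340) · 533 = 35511.125.
With the floor, consumers buy 293 units at 400, so CS = ½ · (473.25 - 400) · 293 = 10731.125.
Change in consumer surplus = 10731.125 - 35511.125 = -24780.

-24780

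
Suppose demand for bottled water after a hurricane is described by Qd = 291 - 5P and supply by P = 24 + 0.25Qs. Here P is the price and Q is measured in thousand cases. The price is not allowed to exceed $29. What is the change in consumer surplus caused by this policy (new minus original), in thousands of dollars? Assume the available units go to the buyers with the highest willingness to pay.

-33.6

Rearranging supply gives Qs = 4P - 96. Without the control the market clears where 291 - 5P = 4P - 96, i.e. P* = 43 and Q* = 76.
The ceiling of 29 is below the equilibrium price 43, so it binds.
At P = 29: Qd = 291 - 5·29 = 146 and Qs = 4·29 - 96 = 20.
Consumer surplus without the control is ½ · (58.2 - 43) · 76 = 577.6.
With the ceiling, 20 units are sold at 29 (assume they go to the highest-value buyers). The demand price at Q = 20 is 54.2, so CS = ½ · [(58.2 - 29) + (54.2 - 29)] · 20 = 544.
Change in consumer surplus = 544 - 577.6 = -33.6.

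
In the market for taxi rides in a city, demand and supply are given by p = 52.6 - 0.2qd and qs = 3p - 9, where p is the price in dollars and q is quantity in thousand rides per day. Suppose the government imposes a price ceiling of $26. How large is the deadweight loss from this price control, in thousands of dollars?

153.6

Rearranging demand gives qd = 263 - 5p. Setting quantity demanded equal to quantity supplied, 263 - 5p = 3p - 9, gives p* = 34 and q* = 93.
The ceiling of 26 is below the equilibrium price 34, so it binds.
At p = 26: qd = 263 - 5·26 = 133 and qs = 3·26 - 9 = 69.
Quantity traded falls to 69. At q = 69 the demand price is (263 - 69)/5 = 38.8 and the supply price is (9 + 69)/3 = 26.
Deadweight loss = ½ · (38.8 - 26) · (93 - 69) = ½ · 12.8 · 24 = 153.6.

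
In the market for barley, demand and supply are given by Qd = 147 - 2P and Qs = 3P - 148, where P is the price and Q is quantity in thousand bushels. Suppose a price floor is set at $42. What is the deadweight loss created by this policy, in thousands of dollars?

Setting quantity demanded equal to quantity supplied, 147 - 2P = 3P - 148, gives P* = 59 and Q* = 29.
Since 42 is below P* = 59, the floor does not bind and the free-market outcome prevails.
Since the control does not bind, no trades are prevented and deadweight loss is zero.

0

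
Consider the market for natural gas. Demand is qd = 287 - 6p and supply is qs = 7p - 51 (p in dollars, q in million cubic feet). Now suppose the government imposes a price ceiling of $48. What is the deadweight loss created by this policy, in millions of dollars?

0

In a free market, 287 - 6p = 7p - 51 gives the equilibrium p* = 26, q* = 131.
The ceiling of 48 is above the equilibrium price 26, so it is not binding; the market clears at p* = 26, q* = 131.
Since the control does not bind, no trades are prevented and deadweight loss is zero.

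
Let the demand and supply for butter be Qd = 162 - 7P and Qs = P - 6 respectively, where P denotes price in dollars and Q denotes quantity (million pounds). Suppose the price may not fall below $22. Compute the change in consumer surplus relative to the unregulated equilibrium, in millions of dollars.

-11.5

Without the control the market clears where 162 - 7P = P - 6, i.e. P* = 21 and Q* = 15.
The floor of 22 is above the equilibrium price 21, so it binds.
At P = 22: Qd = 162 - 7·22 = 8 and Qs = 22 - 6 = 16.
Consumer surplus without the control is ½ · (162/7 - 21) · 15 = 225/14.
With the floor, consumers buy 8 units at 22, so CS = ½ · (162/7 - 22) · 8 = 32/7.
Change in consumer surplus = 32/7 - 225/14 = -11.5.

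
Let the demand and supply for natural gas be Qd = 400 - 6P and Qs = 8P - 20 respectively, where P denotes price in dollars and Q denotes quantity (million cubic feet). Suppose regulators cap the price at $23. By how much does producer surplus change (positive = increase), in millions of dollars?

Setting quantity demanded equal to quantity supplied, 400 - 6P = 8P - 20, gives P* = 30 and Q* = 220.
Since 23 < 30, the ceiling is binding.
At P = 23: Qd = 400 - 6·23 = 262 and Qs = 8·23 - 20 = 164.
Producer surplus without the control is ½ · (30 - 2.5) · 220 = 3025.
With the ceiling, producers sell 164 units at 23, so PS = ½ · (23 - 2.5) · 164 = 1681.
Change in producer surplus = 1681 - 3025 = -1344.

-1344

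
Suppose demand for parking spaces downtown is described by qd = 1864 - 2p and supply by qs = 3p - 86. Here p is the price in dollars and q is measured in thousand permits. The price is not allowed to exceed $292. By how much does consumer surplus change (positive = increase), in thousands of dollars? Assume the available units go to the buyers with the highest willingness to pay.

55811

Setting quantity demanded equal to quantity supplied, 1864 - 2p = 3p - 86, gives p* = 390 and q* = 1084.
The ceiling of 292 is below the equilibrium price 390, so it binds.
At p = 292: qd = 1864 - 2·292 = 1280 and qs = 3·292 - 86 = 790.
Consumer surplus without the control is ½ · (932 - 390) · 1084 = 293764.
With the ceiling, 790 units are sold at 292 (assume they go to the highest-value buyers). The demand price at q = 790 is 537, so CS = ½ · [(932 - 292) + (537 - 292)] · 790 = 349575.
Change in consumer surplus = 349575 - 293764 = 55811.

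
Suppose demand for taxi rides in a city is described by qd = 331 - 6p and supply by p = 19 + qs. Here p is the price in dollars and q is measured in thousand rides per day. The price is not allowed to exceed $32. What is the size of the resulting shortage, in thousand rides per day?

Rearranging supply gives qs = p - 19. In a free market, 331 - 6p = p - 19 gives the equilibrium p* = 50, q* = 31.
Because the ceiling (32) lies below the market-clearing price, it is binding.
At p = 32: qd = 331 - 6·32 = 139 and qs = 32 - 19 = 13.
Shortage = qd - qs = 139 - 13 = 126.

126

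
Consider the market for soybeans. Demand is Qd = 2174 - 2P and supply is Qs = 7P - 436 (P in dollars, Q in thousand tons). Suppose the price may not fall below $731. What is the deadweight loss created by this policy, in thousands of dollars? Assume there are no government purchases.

Equilibrium: 2174 - 2P = 7P - 436, so 2610 = 9P and P* = 290, Q* = 1594.
Because the floor (731) lies above the market-clearing price, it is binding.
At P = 731: Qd = 2174 - 2·731 = 712 and Qs = 7·731 - 436 = 4681.
Quantity traded falls to 712. At Q = 712 the demand price is (2174 - 712)/2 = 731 and the supply price is (436 + 712)/7 = 164.
Deadweight loss = ½ · (731 - 164) · (1594 - 712) = ½ · 567 · 882 = 250047.

250047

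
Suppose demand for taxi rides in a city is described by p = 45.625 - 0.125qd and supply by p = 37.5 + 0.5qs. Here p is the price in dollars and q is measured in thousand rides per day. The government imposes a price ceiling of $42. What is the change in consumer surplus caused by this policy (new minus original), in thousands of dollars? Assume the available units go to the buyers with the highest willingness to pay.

Rearranging demand gives qd = 365 - 8p; rearranging supply gives qs = 2p - 75. Equilibrium: 365 - 8p = 2p - 75, so 440 = 10p and p* = 44, q* = 13.
The ceiling of 42 is below the equilibrium price 44, so it binds.
At p = 42: qd = 365 - 8·42 = 29 and qs = 2·42 - 75 = 9.
Consumer surplus without the control is ½ · (45.625 - 44) · 13 = 10.5625.
With the ceiling, 9 units are sold at 42 (assume they go to the highest-value buyers). The demand price at q = 9 is 44.5, so CS = ½ · [(45.625 - 42) + (44.5 - 42)] · 9 = 27.5625.
Change in consumer surplus = 27.5625 - 10.5625 = 17.

17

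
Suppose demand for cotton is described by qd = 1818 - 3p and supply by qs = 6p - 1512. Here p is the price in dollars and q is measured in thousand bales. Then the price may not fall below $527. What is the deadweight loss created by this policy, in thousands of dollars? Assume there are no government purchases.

Without the control the market clears where 1818 - 3p = 6p - 1512, i.e. p* = 370 and q* = 708.
Since 527 > 370, the floor is binding.
At p = 527: qd = 1818 - 3·527 = 237 and qs = 6·527 - 1512 = 1650.
Quantity traded falls to 237. At q = 237 the demand price is (1818 - 237)/3 = 527 and the supply price is (1512 + 237)/6 = 291.5.
Deadweight loss = ½ · (527 - 291.5) · (708 - 237) = ½ · 235.5 · 471 = 55460.25.

55460.25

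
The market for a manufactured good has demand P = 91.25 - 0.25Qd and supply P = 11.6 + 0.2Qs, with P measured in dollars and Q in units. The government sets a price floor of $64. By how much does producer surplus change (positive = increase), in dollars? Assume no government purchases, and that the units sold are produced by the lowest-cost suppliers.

Rearranging demand gives Qd = 365 - 4P; rearranging supply gives Qs = 5P - 58. In a free market, 365 - 4P = 5P - 58 gives the equilibrium P* = 47, Q* = 177.
Since 64 > 47, the floor is binding.
At P = 64: Qd = 365 - 4·64 = 109 and Qs = 5·64 - 58 = 262.
Producer surplus without the control is ½ · (47 - 11.6) · 177 = 3132.9.
With the floor, 109 units are sold at 64. The supply price at Q = 109 is 33.4, so PS = ½ · [(64 - 11.6) + (64 - 33.4)] · 109 = 4523.5.
Change in producer surplus = 4523.5 - 3132.9 = 1390.6.

1390.6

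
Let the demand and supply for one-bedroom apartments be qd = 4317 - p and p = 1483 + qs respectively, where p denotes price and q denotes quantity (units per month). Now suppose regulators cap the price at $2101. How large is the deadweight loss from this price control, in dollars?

638401

Rearranging supply gives qs = p - 1483. Setting quantity demanded equal to quantity supplied, 4317 - p = p - 1483, gives p* = 2900 and q* = 1417.
The ceiling of 2101 is below the equilibrium price 2900, so it binds.
At p = 2101: qd = 4317 - 2101 = 2216 and qs = 2101 - 1483 = 618.
Quantity traded falls to 618. At q = 618 the demand price is 4317 - 618 = 3699 and the supply price is 1483 + 618 = 2101.
Deadweight loss = ½ · (3699 - 2101) · (1417 - 618) = ½ · 1598 · 799 = 638401.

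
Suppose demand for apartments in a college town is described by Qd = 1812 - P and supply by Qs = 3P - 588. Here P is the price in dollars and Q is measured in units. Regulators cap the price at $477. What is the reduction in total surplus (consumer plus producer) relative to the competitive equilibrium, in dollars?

Without the control the market clears where 1812 - P = 3P - 588, i.e. P* = 600 and Q* = 1212.
The ceiling of 477 is below the equilibrium price 600, so it binds.
At P = 477: Qd = 1812 - 477 = 1335 and Qs = 3·477 - 588 = 843.
Quantity traded falls to 843. At Q = 843 the demand price is 1812 - 843 = 969 and the supply price is (588 + 843)/3 = 477.
Deadweight loss = ½ · (969 - 477) · (1212 - 843) = ½ · 492 · 369 = 90774.

90774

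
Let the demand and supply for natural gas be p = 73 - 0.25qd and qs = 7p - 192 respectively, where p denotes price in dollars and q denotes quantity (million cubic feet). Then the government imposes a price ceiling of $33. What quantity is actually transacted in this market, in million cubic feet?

Rearranging demand gives qd = 292 - 4p. Setting quantity demanded equal to quantity supplied, 292 - 4p = 7p - 192, gives p* = 44 and q* = 116.
The ceiling of 33 is below the equilibrium price 44, so it binds.
At p = 33: qd = 292 - 4·33 = 160 and qs = 7·33 - 192 = 39.
The quantity actually transacted is the short side, supply: 39.

39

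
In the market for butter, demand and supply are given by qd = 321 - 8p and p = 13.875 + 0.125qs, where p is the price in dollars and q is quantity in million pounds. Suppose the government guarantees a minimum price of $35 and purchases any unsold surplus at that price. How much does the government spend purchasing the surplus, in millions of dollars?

Rearranging supply gives qs = 8p - 111. Without the control the market clears where 321 - 8p = 8p - 111, i.e. p* = 27 and q* = 105.
Since 35 > 27, the floor is binding.
At p = 35: qd = 321 - 8·35 = 41 and qs = 8·35 - 111 = 169.
Surplus = qs - qd = 128.
Government expenditure = surplus × support price = 128 × 35 = 4480.

4480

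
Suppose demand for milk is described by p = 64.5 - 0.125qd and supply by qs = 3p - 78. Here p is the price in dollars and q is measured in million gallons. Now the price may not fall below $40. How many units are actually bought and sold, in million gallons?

84

Rearranging demand gives qd = 516 - 8p. In a free market, 516 - 8p = 3p - 78 gives the equilibrium p* = 54, q* = 84.
The floor of 40 is below the equilibrium price 54, so it is not binding; the market clears at p* = 54, q* = 84.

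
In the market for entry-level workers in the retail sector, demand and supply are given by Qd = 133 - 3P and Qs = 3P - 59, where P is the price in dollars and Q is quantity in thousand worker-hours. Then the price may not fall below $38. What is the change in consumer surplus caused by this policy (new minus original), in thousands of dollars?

-168

In a free market, 133 - 3P = 3P - 59 gives the equilibrium P* = 32, Q* = 37.
Since 38 > 32, the floor is binding.
At P = 38: Qd = 133 - 3·38 = 19 and Qs = 3·38 - 59 = 55.
Consumer surplus without the control is ½ · (133/3 - 32) · 37 = 1369/6.
With the floor, consumers buy 19 units at 38, so CS = ½ · (133/3 - 38) · 19 = 361/6.
Change in consumer surplus = 361/6 - 1369/6 = -168.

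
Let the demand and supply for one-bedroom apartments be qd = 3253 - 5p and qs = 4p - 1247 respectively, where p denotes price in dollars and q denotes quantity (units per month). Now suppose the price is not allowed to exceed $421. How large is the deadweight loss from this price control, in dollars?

22467.6

Without the control the market clears where 3253 - 5p = 4p - 1247, i.e. p* = 500 and q* = 753.
Since 421 < 500, the ceiling is binding.
At p = 421: qd = 3253 - 5·421 = 1148 and qs = 4·421 - 1247 = 437.
Quantity traded falls to 437. At q = 437 the demand price is (3253 - 437)/5 = 563.2 and the supply price is (1247 + 437)/4 = 421.
Deadweight loss = ½ · (563.2 - 421) · (753 - 437) = ½ · 142.2 · 316 = 22467.6.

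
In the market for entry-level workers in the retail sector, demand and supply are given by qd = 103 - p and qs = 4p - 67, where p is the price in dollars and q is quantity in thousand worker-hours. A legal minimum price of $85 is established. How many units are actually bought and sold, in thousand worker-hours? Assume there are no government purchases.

18

Setting quantity demanded equal to quantity supplied, 103 - p = 4p - 67, gives p* = 34 and q* = 69.
The floor of 85 is above the equilibrium price 34, so it binds.
At p = 85: qd = 103 - 85 = 18 and qs = 4·85 - 67 = 273.
The quantity actually transacted is the short side, demand: 18.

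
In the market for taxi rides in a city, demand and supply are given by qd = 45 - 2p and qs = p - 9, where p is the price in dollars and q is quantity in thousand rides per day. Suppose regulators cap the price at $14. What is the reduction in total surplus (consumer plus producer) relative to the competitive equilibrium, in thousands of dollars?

12

Without the control the market clears where 45 - 2p = p - 9, i.e. p* = 18 and q* = 9.
The ceiling of 14 is below the equilibrium price 18, so it binds.
At p = 14: qd = 45 - 2·14 = 17 and qs = 14 - 9 = 5.
Quantity traded falls to 5. At q = 5 the demand price is (45 - 5)/2 = 20 and the supply price is 9 + 5 = 14.
Deadweight loss = ½ · (20 - 14) · (9 - 5) = ½ · 6 · 4 = 12.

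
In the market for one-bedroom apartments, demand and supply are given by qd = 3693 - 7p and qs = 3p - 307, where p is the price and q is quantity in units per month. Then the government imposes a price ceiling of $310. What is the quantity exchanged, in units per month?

623

Equilibrium: 3693 - 7p = 3p - 307, so 4000 = 10p and p* = 400, q* = 893.
Because the ceiling (310) lies below the market-clearing price, it is binding.
At p = 310: qd = 3693 - 7·310 = 1523 and qs = 3·310 - 307 = 623.
The quantity actually transacted is the short side, supply: 623.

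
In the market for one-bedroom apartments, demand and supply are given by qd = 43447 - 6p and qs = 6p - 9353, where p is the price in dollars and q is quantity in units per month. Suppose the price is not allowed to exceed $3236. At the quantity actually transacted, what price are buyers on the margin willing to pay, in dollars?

5564

Without the control the market clears where 43447 - 6p = 6p - 9353, i.e. p* = 4400 and q* = 17047.
Since 3236 < 4400, the ceiling is binding.
At p = 3236: qd = 43447 - 6·3236 = 24031 and qs = 6·3236 - 9353 = 10063.
Only 10063 units reach the market. On the demand curve, the marginal buyer's willingness to pay at q = 10063 is (43447 - 10063)/6 = 5564.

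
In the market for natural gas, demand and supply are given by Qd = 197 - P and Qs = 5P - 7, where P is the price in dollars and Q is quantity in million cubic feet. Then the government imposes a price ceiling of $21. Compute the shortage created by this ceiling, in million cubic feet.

Equilibrium: 197 - P = 5P - 7, so 204 = 6P and P* = 34, Q* = 163.
Because the ceiling (21) lies below the market-clearing price, it is binding.
At P = 21: Qd = 197 - 21 = 176 and Qs = 5·21 - 7 = 98.
Shortage = Qd - Qs = 176 - 98 = 78.

78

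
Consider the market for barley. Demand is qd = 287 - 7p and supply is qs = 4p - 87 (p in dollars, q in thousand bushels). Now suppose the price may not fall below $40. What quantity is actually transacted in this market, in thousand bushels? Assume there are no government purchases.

7

Setting quantity demanded equal to quantity supplied, 287 - 7p = 4p - 87, gives p* = 34 and q* = 49.
Because the floor (40) lies above the market-clearing price, it is binding.
At p = 40: qd = 287 - 7·40 = 7 and qs = 4·40 - 87 = 73.
The quantity actually transacted is the short side, demand: 7.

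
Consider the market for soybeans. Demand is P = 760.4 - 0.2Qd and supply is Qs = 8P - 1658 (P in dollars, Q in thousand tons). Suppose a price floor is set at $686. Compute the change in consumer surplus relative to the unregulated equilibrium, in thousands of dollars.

-275842

Rearranging demand gives Qd = 3802 - 5P. In a free market, 3802 - 5P = 8P - 1658 gives the equilibrium P* = 420, Q* = 1702.
The floor of 686 is above the equilibrium price 420, so it binds.
At P = 686: Qd = 3802 - 5·686 = 372 and Qs = 8·686 - 1658 = 3830.
Consumer surplus without the control is ½ · (760.4 - 420) · 1702 = 289680.4.
With the floor, consumers buy 372 units at 686, so CS = ½ · (760.4 - 686) · 372 = 13838.4.
Change in consumer surplus = 13838.4 - 289680.4 = -275842.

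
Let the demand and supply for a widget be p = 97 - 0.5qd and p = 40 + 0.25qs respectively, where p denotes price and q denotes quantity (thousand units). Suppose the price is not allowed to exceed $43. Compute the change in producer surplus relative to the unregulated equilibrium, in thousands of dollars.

Rearranging demand gives qd = 194 - 2p; rearranging supply gives qs = 4p - 160. Without the control the market clears where 194 - 2p = 4p - 160, i.e. p* = 59 and q* = 76.
Because the ceiling (43) lies below the market-clearing price, it is binding.
At p = 43: qd = 194 - 2·43 = 108 and qs = 4·43 - 160 = 12.
Producer surplus without the control is ½ · (59 - 40) · 76 = 722.
With the ceiling, producers sell 12 units at 43, so PS = ½ · (43 - 40) · 12 = 18.
Change in producer surplus = 18 - 722 = -704.

-704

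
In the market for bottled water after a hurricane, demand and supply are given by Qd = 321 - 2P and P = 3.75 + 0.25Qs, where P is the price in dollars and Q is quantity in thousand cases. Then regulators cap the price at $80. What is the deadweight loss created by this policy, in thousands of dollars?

Rearranging supply gives Qs = 4P - 15. Without the control the market clears where 321 - 2P = 4P - 15, i.e. P* = 56 and Q* = 209.
Since 80 is above P* = 56, the ceiling does not bind and the free-market outcome prevails.
Since the control does not bind, no trades are prevented and deadweight loss is zero.

0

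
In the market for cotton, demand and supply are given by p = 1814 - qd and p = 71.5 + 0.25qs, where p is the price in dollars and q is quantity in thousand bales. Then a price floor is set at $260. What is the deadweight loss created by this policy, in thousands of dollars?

Rearranging demand gives qd = 1814 - p; rearranging supply gives qs = 4p - 286. In a free market, 1814 - p = 4p - 286 gives the equilibrium p* = 420, q* = 1394.
The floor of 260 is below the equilibrium price 420, so it is not binding; the market clears at p* = 420, q* = 1394.
Since the control does not bind, no trades are prevented and deadweight loss is zero.

0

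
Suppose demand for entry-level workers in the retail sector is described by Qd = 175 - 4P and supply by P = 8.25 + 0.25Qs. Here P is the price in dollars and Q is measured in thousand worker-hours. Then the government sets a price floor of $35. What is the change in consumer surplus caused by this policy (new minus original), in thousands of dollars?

-477

Rearranging supply gives Qs = 4P - 33. Setting quantity demanded equal to quantity supplied, 175 - 4P = 4P - 33, gives P* = 26 and Q* = 71.
Since 35 > 26, the floor is binding.
At P = 35: Qd = 175 - 4·35 = 35 and Qs = 4·35 - 33 = 107.
Consumer surplus without the control is ½ · (43.75 - 26) · 71 = 630.125.
With the floor, consumers buy 35 units at 35, so CS = ½ · (43.75 - 35) · 35 = 153.125.
Change in consumer surplus = 153.125 - 630.125 = -477.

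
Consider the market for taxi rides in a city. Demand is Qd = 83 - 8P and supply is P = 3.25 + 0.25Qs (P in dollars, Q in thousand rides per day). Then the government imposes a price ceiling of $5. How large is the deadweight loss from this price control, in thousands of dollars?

Rearranging supply gives Qs = 4P - 13. Setting quantity demanded equal to quantity supplied, 83 - 8P = 4P - 13, gives P* = 8 and Q* = 19.
The ceiling of 5 is below the equilibrium price 8, so it binds.
At P = 5: Qd = 83 - 8·5 = 43 and Qs = 4·5 - 13 = 7.
Quantity traded falls to 7. At Q = 7 the demand price is (83 - 7)/8 = 9.5 and the supply price is (13 + 7)/4 = 5.
Deadweight loss = ½ · (9.5 - 5) · (19 - 7) = ½ · 4.5 · 12 = 27.

27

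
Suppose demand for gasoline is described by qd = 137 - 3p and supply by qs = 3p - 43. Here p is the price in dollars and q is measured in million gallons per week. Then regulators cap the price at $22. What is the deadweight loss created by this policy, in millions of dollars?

192

Equilibrium: 137 - 3p = 3p - 43, so 180 = 6p and p* = 30, q* = 47.
The ceiling of 22 is below the equilibrium price 30, so it binds.
At p = 22: qd = 137 - 3·22 = 71 and qs = 3·22 - 43 = 23.
Quantity traded falls to 23. At q = 23 the demand price is (137 - 23)/3 = 38 and the supply price is (43 + 23)/3 = 22.
Deadweight loss = ½ · (38 - 22) · (47 - 23) = ½ · 16 · 24 = 192.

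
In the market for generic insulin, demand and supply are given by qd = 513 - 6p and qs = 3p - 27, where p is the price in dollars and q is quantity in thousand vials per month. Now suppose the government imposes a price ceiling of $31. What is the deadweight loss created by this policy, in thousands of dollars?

In a free market, 513 - 6p = 3p - 27 gives the equilibrium p* = 60, q* = 153.
Since 31 < 60, the ceiling is binding.
At p = 31: qd = 513 - 6·31 = 327 and qs = 3·31 - 27 = 66.
Quantity traded falls to 66. At q = 66 the demand price is (513 - 66)/6 = 74.5 and the supply price is (27 + 66)/3 = 31.
Deadweight loss = ½ · (74.5 - 31) · (153 - 66) = ½ · 43.5 · 87 = 1892.25.

1892.25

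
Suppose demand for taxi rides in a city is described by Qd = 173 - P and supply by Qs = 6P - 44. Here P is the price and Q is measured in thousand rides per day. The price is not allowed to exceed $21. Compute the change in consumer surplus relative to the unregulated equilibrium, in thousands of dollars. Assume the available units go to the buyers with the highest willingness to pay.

-980

Equilibrium: 173 - P = 6P - 44, so 217 = 7P and P* = 31, Q* = 142.
Since 21 < 31, the ceiling is binding.
At P = 21: Qd = 173 - 21 = 152 and Qs = 6·21 - 44 = 82.
Consumer surplus without the control is ½ · (173 - 31) · 142 = 10082.
With the ceiling, 82 units are sold at 21 (assume they go to the highest-value buyers). The demand price at Q = 82 is 91, so CS = ½ · [(173 - 21) + (91 - 21)] · 82 = 9102.
Change in consumer surplus = 9102 - 10082 = -980.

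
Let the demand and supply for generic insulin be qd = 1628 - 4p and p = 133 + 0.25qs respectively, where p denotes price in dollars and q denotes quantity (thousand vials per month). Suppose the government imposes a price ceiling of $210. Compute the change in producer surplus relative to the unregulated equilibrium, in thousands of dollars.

-25680

Rearranging supply gives qs = 4p - 532. Equilibrium: 1628 - 4p = 4p - 532, so 2160 = 8p and p* = 270, q* = 548.
Because the ceiling (210) lies below the market-clearing price, it is binding.
At p = 210: qd = 1628 - 4·210 = 788 and qs = 4·210 - 532 = 308.
Producer surplus without the control is ½ · (270 - 133) · 548 = 37538.
With the ceiling, producers sell 308 units at 210, so PS = ½ · (210 - 133) · 308 = 11858.
Change in producer surplus = 11858 - 37538 = -25680.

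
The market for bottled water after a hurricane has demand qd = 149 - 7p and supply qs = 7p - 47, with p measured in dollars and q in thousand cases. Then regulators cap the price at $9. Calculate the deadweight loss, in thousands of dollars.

In a free market, 149 - 7p = 7p - 47 gives the equilibrium p* = 14, q* = 51.
Since 9 < 14, the ceiling is binding.
At p = 9: qd = 149 - 7·9 = 86 and qs = 7·9 - 47 = 16.
Quantity traded falls to 16. At q = 16 the demand price is (149 - 16)/7 = 19 and the supply price is (47 + 16)/7 = 9.
Deadweight loss = ½ · (19 - 9) · (51 - 16) = ½ · 10 · 35 = 175.

175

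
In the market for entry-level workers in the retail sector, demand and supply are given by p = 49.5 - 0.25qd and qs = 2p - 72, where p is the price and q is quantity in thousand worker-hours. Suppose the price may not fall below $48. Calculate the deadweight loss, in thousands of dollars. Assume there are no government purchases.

Rearranging demand gives qd = 198 - 4p. Equilibrium: 198 - 4p = 2p - 72, so 270 = 6p and p* = 45, q* = 18.
The floor of 48 is above the equilibrium price 45, so it binds.
At p = 48: qd = 198 - 4·48 = 6 and qs = 2·48 - 72 = 24.
Quantity traded falls to 6. At q = 6 the demand price is (198 - 6)/4 = 48 and the supply price is (72 + 6)/2 = 39.
Deadweight loss = ½ · (48 - 39) · (18 - 6) = ½ · 9 · 12 = 54.

54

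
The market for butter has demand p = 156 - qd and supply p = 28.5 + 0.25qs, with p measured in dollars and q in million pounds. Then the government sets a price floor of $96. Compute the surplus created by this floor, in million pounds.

210

Rearranging demand gives qd = 156 - p; rearranging supply gives qs = 4p - 114. In a free market, 156 - p = 4p - 114 gives the equilibrium p* = 54, q* = 102.
Because the floor (96) lies above the market-clearing price, it is binding.
At p = 96: qd = 156 - 96 = 60 and qs = 4·96 - 114 = 270.
Surplus = qs - qd = 270 - 60 = 210.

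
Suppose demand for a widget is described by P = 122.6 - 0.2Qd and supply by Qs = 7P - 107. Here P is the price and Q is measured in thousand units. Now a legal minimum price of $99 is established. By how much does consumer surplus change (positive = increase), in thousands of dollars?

-8404.5

Rearranging demand gives Qd = 613 - 5P. Setting quantity demanded equal to quantity supplied, 613 - 5P = 7P - 107, gives P* = 60 and Q* = 313.
Because the floor (99) lies above the market-clearing price, it is binding.
At P = 99: Qd = 613 - 5·99 = 118 and Qs = 7·99 - 107 = 586.
Consumer surplus without the control is ½ · (122.6 - 60) · 313 = 9796.9.
With the floor, consumers buy 118 units at 99, so CS = ½ · (122.6 - 99) · 118 = 1392.4.
Change in consumer surplus = 1392.4 - 9796.9 = -8404.5.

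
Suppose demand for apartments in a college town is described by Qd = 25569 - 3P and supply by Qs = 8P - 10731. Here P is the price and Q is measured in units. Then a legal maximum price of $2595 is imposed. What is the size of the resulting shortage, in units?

7755

Setting quantity demanded equal to quantity supplied, 25569 - 3P = 8P - 10731, gives P* = 3300 and Q* = 15669.
The ceiling of 2595 is below the equilibrium price 3300, so it binds.
At P = 2595: Qd = 25569 - 3·2595 = 17784 and Qs = 8·2595 - 10731 = 10029.
Shortage = Qd - Qs = 17784 - 10029 = 7755.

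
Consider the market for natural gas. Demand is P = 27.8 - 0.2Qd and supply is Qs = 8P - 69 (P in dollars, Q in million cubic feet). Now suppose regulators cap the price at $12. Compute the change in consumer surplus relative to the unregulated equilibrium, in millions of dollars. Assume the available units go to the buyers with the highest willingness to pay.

5.6

Rearranging demand gives Qd = 139 - 5P. Setting quantity demanded equal to quantity supplied, 139 - 5P = 8P - 69, gives P* = 16 and Q* = 59.
The ceiling of 12 is below the equilibrium price 16, so it binds.
At P = 12: Qd = 139 - 5·12 = 79 and Qs = 8·12 - 69 = 27.
Consumer surplus without the control is ½ · (27.8 - 16) · 59 = 348.1.
With the ceiling, 27 units are sold at 12 (assume they go to the highest-value buyers). The demand price at Q = 27 is 22.4, so CS = ½ · [(27.8 - 12) + (22.4 - 12)] · 27 = 353.7.
Change in consumer surplus = 353.7 - 348.1 = 5.6.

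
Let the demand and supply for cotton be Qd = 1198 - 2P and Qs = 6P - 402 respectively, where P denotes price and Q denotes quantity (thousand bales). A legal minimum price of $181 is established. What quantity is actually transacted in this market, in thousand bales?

In a free market, 1198 - 2P = 6P - 402 gives the equilibrium P* = 200, Q* = 798.
Since 181 is below P* = 200, the floor does not bind and the free-market outcome prevails.

798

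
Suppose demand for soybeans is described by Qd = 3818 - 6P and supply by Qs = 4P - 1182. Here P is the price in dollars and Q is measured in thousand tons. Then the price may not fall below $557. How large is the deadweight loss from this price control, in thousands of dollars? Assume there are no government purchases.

In a free market, 3818 - 6P = 4P - 1182 gives the equilibrium P* = 500, Q* = 818.
Since 557 > 500, the floor is binding.
At P = 557: Qd = 3818 - 6·557 = 476 and Qs = 4·557 - 1182 = 1046.
Quantity traded falls to 476. At Q = 476 the demand price is (3818 - 476)/6 = 557 and the supply price is (1182 + 476)/4 = 414.5.
Deadweight loss = ½ · (557 - 414.5) · (818 - 476) = ½ · 142.5 · 342 = 24367.5.

24367.5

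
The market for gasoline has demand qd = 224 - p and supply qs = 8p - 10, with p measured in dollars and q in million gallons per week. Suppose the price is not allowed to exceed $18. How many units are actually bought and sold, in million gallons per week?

Without the control the market clears where 224 - p = 8p - 10, i.e. p* = 26 and q* = 198.
Because the ceiling (18) lies below the market-clearing price, it is binding.
At p = 18: qd = 224 - 18 = 206 and qs = 8·18 - 10 = 134.
The quantity actually transacted is the short side, supply: 134.

134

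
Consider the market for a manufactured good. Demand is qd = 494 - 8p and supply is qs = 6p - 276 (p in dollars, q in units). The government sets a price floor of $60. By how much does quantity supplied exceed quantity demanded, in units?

Equilibrium: 494 - 8p = 6p - 276, so 770 = 14p and p* = 55, q* = 54.
The floor of 60 is above the equilibrium price 55, so it binds.
At p = 60: qd = 494 - 8·60 = 14 and qs = 6·60 - 276 = 84.
Surplus = qs - qd = 84 - 14 = 70.

70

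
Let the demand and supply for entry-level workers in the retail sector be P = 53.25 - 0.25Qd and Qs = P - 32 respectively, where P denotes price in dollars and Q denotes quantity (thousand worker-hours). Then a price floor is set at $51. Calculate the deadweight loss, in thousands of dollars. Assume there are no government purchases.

Rearranging demand gives Qd = 213 - 4P. Equilibrium: 213 - 4P = P - 32, so 245 = 5P and P* = 49, Q* = 17.
The floor of 51 is above the equilibrium price 49, so it binds.
At P = 51: Qd = 213 - 4·51 = 9 and Qs = 51 - 32 = 19.
Quantity traded falls to 9. At Q = 9 the demand price is (213 - 9)/4 = 51 and the supply price is 32 + 9 = 41.
Deadweight loss = ½ · (51 - 41) · (17 - 9) = ½ · 10 · 8 = 40.

40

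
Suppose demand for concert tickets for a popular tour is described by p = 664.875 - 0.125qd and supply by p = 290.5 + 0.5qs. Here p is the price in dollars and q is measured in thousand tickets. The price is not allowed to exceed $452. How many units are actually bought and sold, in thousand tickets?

Rearranging demand gives qd = 5319 - 8p; rearranging supply gives qs = 2p - 581. Equilibrium: 5319 - 8p = 2p - 581, so 5900 = 10p and p* = 590, q* = 599.
Because the ceiling (452) lies below the market-clearing price, it is binding.
At p = 452: qd = 5319 - 8·452 = 1703 and qs = 2·452 - 581 = 323.
The quantity actually transacted is the short side, supply: 323.

323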